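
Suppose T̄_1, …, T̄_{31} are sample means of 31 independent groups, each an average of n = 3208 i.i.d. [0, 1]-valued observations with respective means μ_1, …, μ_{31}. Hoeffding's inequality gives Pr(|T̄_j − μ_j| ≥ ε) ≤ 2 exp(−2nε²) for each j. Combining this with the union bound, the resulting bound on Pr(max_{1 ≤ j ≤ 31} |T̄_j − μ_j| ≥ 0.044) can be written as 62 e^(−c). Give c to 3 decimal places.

Union bound over the 31 events: Pr(max_{1 ≤ j ≤ 31} |T̄_j − μ_j| ≥ 0.044) ≤ 31·2·exp(−2nε²) = 62 exp(−2·3208·0.044²).
So c = 2·3208·0.044² = 12.4214.

12.421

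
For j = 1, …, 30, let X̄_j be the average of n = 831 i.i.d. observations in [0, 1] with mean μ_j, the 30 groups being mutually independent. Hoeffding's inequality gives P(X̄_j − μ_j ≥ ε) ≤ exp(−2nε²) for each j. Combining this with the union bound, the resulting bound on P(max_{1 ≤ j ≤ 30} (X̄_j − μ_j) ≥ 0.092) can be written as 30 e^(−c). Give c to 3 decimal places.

14.067

Union bound over the 30 events: P(max_{1 ≤ j ≤ 30} (X̄_j − μ_j) ≥ 0.092) ≤ 30·exp(−2nε²) = 30 exp(−2·831·0.092²).
So c = 2·831·0.092² = 14.0672.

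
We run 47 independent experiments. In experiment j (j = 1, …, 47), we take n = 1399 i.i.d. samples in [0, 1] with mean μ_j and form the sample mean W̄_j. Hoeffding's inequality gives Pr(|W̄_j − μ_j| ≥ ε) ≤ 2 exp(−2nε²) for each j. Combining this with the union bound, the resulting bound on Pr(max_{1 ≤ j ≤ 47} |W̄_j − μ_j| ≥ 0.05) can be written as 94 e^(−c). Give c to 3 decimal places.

Union bound over the 47 events: Pr(max_{1 ≤ j ≤ 47} |W̄_j − μ_j| ≥ 0.05) ≤ 47·2·exp(−2nε²) = 94 exp(−2·1399·0.05²).
So c = 2·1399·0.05² = 6.9950.

6.995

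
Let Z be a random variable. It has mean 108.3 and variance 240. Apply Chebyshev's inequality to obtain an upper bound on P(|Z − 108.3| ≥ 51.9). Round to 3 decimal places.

Chebyshev: P(|Z − μ| ≥ t) ≤ Var(Z)/t².
Bound = 240 / 2693.61 = 0.0891.

0.089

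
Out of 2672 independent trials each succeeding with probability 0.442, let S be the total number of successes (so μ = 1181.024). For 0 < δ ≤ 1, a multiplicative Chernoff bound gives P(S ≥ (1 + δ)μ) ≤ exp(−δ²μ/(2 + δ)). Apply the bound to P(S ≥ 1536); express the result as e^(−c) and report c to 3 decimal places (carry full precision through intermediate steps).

46.377

Write 1536 = (1 + δ)μ, so δ = 1536/1181.024 − 1 = 0.3005663…
Then the exponent is δ²μ/(2 + δ) = (1536 − μ)² / (μ·(2 + δ)) = 46.377198.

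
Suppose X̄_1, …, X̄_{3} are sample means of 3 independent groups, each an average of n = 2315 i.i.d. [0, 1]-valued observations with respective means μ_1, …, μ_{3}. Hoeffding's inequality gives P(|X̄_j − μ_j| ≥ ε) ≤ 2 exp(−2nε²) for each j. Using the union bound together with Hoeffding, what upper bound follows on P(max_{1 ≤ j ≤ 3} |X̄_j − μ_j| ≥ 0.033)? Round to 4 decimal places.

0.0388

Per-experiment Hoeffding bound: 2·exp(−2·2315·0.033²) = 2·exp(−5.04207) = 0.012921.
Union bound over 3 events: 3·0.012921 = 0.03876.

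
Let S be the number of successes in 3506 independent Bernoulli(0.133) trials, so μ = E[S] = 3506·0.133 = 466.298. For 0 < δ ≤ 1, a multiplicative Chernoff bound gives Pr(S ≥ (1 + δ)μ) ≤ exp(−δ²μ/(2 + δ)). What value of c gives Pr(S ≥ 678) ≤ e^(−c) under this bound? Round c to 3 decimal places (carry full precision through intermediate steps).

39.166

Write 678 = (1 + δ)μ, so δ = 678/466.298 − 1 = 0.4540058…
Then the exponent is δ²μ/(2 + δ) = (678 − μ)² / (μ·(2 + δ)) = 39.166141.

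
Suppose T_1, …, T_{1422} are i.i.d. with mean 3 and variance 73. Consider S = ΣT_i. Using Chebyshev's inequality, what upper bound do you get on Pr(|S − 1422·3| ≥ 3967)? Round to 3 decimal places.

Var(S) = n·Var(T_i) = 1422·73 = 103806.
Chebyshev: Pr(|S − 1422·3| ≥ 3967) ≤ Var(S)/3967² = 103806/15737089 = 0.0066.

0.007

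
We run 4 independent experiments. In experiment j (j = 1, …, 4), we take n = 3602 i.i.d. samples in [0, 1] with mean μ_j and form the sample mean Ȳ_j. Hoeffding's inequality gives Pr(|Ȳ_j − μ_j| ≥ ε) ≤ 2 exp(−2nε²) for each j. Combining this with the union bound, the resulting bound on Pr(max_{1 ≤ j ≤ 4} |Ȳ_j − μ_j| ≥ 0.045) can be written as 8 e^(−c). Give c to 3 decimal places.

14.588

Union bound over the 4 events: Pr(max_{1 ≤ j ≤ 4} |Ȳ_j − μ_j| ≥ 0.045) ≤ 4·2·exp(−2nε²) = 8 exp(−2·3602·0.045²).
So c = 2·3602·0.045² = 14.5881.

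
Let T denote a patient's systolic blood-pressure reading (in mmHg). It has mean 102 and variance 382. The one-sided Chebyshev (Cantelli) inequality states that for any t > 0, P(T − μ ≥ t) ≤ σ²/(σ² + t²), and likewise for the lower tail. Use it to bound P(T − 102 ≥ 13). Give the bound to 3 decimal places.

Here σ² = 382 and t = 13, so σ² + t² = 551.
Cantelli's bound: 382/551 = 0.6933.

0.693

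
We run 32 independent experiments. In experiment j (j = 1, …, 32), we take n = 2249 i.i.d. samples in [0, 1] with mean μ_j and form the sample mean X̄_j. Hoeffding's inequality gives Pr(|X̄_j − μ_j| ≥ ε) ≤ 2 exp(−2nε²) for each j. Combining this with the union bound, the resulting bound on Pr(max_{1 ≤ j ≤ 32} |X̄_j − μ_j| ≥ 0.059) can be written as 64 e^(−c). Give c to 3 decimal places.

15.658

Union bound over the 32 events: Pr(max_{1 ≤ j ≤ 32} |X̄_j − μ_j| ≥ 0.059) ≤ 32·2·exp(−2nε²) = 64 exp(−2·2249·0.059²).
So c = 2·2249·0.059² = 15.6575.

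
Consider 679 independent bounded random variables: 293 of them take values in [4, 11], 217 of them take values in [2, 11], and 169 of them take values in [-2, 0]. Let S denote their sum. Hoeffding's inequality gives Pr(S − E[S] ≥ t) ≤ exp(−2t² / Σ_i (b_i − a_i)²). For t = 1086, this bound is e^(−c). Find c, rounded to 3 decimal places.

Σ(b_i − a_i)² = 293·7² + 217·9² + 169·2² = 32610.
c = 2t² / 32610 = 2·1086² / 32610 = 72.3334.

72.333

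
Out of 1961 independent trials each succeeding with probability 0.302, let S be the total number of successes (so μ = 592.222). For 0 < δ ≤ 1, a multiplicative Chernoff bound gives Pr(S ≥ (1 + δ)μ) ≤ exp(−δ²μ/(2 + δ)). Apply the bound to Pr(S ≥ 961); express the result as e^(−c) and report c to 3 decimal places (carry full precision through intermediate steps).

87.558

Write 961 = (1 + δ)μ, so δ = 961/592.222 − 1 = 0.6227023…
Then the exponent is δ²μ/(2 + δ) = (961 − μ)² / (μ·(2 + δ)) = 87.558130.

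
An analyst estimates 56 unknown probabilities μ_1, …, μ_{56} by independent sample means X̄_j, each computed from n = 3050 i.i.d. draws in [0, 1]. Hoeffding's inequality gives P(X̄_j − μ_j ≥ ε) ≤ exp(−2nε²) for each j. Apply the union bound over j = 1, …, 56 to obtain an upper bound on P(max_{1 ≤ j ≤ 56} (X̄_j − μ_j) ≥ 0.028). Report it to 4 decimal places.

0.4690

Per-experiment Hoeffding bound: exp(−2·3050·0.028²) = exp(−4.78240) = 0.0083759.
Union bound over 56 events: 56·0.0083759 = 0.46905.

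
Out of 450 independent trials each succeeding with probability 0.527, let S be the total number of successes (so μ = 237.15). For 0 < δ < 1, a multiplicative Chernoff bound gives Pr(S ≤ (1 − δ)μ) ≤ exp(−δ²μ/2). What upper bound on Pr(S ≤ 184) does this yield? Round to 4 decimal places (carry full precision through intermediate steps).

0.0026

Write 184 = (1 − δ)μ, so δ = 1 − 184/237.15 = 0.2241198…
Then the exponent is δ²μ/2 = (μ − 184)²/(2μ) = 5.955983.
Bound = exp(−5.955983) = 0.00259.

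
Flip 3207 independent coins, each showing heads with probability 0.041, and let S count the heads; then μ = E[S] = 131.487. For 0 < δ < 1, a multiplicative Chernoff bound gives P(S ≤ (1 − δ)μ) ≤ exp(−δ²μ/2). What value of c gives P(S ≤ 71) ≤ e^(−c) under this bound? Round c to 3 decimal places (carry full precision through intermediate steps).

Write 71 = (1 − δ)μ, so δ = 1 − 71/131.487 = 0.4600227…
Then the exponent is δ²μ/2 = (μ − 71)²/(2μ) = 13.912695.

13.913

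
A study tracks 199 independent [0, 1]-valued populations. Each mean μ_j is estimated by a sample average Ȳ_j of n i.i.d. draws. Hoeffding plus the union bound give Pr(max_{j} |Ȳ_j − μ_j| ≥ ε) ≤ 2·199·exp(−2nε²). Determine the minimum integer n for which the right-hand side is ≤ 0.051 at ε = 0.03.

Need 2·199·exp(−2nε²) ≤ 0.051, i.e. exp(−2nε²) ≤ 0.051/398.
So 2nε² ≥ ln(398/0.051) = 8.962382.
Hence n ≥ 8.962382/(2·0.03²) = 4979.101.
The smallest integer n is 4980.

4980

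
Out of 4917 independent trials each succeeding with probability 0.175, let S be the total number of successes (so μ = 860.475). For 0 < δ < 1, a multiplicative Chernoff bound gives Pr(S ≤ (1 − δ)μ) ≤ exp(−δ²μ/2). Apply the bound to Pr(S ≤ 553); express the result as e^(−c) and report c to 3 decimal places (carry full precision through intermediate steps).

Write 553 = (1 − δ)μ, so δ = 1 − 553/860.475 = 0.3573317…
Then the exponent is δ²μ/2 = (μ − 553)²/(2μ) = 54.935283.

54.935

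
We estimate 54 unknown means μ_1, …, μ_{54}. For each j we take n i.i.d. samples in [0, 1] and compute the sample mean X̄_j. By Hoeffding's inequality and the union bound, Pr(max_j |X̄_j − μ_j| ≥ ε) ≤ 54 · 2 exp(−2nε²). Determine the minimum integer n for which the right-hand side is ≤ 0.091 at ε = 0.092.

Need 2·54·exp(−2nε²) ≤ 0.091, i.e. exp(−2nε²) ≤ 0.091/108.
So 2nε² ≥ ln(108/0.091) = 7.079027.
Hence n ≥ 7.079027/(2·0.092²) = 418.184.
The smallest integer n is 419.

419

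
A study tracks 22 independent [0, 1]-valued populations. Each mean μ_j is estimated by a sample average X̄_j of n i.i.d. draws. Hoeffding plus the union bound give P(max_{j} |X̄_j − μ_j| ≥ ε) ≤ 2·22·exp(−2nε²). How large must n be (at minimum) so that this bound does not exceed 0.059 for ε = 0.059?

Need 2·22·exp(−2nε²) ≤ 0.059, i.e. exp(−2nε²) ≤ 0.059/44.
So 2nε² ≥ ln(44/0.059) = 6.614407.
Hence n ≥ 6.614407/(2·0.059²) = 950.073.
The smallest integer n is 951.

951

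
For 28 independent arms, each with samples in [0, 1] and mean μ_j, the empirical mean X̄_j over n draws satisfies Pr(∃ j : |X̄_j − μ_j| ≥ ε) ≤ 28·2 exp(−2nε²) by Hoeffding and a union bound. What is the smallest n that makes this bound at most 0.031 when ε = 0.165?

Need 2·28·exp(−2nε²) ≤ 0.031, i.e. exp(−2nε²) ≤ 0.031/56.
So 2nε² ≥ ln(56/0.031) = 7.499120.
Hence n ≥ 7.499120/(2·0.165²) = 137.725.
The smallest integer n is 138.

138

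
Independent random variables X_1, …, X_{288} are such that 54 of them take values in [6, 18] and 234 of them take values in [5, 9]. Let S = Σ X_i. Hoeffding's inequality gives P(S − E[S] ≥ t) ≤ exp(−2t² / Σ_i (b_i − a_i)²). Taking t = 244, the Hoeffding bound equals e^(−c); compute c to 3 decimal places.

Σ(b_i − a_i)² = 54·12² + 234·4² = 11520.
c = 2t² / 11520 = 2·244² / 11520 = 10.3361.

10.336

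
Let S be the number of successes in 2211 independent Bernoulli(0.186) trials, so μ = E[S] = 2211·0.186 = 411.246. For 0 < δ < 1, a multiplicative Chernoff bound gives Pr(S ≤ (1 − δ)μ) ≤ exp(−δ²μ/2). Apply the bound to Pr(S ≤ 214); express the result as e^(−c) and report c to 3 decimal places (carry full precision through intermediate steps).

Write 214 = (1 − δ)μ, so δ = 1 − 214/411.246 = 0.4796302…
Then the exponent is δ²μ/2 = (μ − 214)²/(2μ) = 47.302569.

47.303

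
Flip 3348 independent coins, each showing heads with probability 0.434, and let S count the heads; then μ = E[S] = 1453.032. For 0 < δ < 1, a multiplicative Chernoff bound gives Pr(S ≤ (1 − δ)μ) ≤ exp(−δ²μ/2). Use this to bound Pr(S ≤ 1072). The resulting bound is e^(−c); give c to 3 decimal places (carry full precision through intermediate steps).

Write 1072 = (1 − δ)μ, so δ = 1 − 1072/1453.032 = 0.2622324…
Then the exponent is δ²μ/2 = (μ − 1072)²/(2μ) = 49.959459.

49.959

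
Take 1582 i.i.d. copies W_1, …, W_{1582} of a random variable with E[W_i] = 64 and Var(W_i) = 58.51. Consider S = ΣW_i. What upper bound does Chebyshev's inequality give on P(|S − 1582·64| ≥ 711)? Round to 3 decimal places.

Var(S) = n·Var(W_i) = 1582·58.51 = 92562.82.
Chebyshev: P(|S − 1582·64| ≥ 711) ≤ Var(S)/711² = 92562.82/505521 = 0.1831.

0.183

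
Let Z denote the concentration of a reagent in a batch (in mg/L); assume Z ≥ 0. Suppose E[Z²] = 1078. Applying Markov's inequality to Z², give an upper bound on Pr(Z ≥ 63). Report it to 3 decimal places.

0.272

Since Z ≥ 0, the event {Z ≥ 63} is the same as {Z² ≥ 3969}.
Markov's inequality applied to Z² gives Pr(Z² ≥ 3969) ≤ E[Z²]/3969 = 1078/3969 = 0.2716.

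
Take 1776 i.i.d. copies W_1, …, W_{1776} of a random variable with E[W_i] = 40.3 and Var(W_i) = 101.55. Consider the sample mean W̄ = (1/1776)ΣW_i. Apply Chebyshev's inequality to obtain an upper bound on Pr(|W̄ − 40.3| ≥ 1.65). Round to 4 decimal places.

Var(W̄) = Var(W_i)/n = 101.55/1776 = 0.057179.
Chebyshev: Pr(|W̄ − 40.3| ≥ 1.65) ≤ Var(W̄)/(1.65)² = 101.55/(1776·1.65²) = 0.0210.

0.0210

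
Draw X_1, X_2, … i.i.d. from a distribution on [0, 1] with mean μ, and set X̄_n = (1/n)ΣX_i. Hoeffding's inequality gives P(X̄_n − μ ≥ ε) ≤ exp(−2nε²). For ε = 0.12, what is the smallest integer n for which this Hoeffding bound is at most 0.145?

68

Require exp(−2nε²) ≤ 0.145, i.e. 2nε² ≥ ln(1/0.145) = 1.931022.
So n ≥ 1.931022 / (2·0.12²) = 67.049.
The smallest integer n is 68.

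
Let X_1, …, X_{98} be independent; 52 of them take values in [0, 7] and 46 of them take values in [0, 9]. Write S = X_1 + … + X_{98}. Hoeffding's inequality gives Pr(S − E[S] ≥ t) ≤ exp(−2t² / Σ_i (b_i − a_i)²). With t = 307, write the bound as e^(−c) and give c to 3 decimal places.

30.044

Σ(b_i − a_i)² = 52·7² + 46·9² = 6274.
c = 2t² / 6274 = 2·307² / 6274 = 30.0443.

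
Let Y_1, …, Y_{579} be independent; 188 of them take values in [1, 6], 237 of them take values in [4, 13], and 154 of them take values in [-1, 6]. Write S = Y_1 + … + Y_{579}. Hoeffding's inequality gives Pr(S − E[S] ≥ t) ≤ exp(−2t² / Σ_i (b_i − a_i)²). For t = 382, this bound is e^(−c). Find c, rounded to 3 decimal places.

9.282

Σ(b_i − a_i)² = 188·5² + 237·9² + 154·7² = 31443.
c = 2t² / 31443 = 2·382² / 31443 = 9.2818.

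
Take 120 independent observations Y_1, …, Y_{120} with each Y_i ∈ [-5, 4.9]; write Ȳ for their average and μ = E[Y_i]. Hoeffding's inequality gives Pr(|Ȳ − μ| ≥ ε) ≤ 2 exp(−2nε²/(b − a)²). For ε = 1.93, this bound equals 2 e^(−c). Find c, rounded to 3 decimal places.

c = 2nε²/(b − a)² = 2·120·1.93² / 9.9² = 9.1213.

9.121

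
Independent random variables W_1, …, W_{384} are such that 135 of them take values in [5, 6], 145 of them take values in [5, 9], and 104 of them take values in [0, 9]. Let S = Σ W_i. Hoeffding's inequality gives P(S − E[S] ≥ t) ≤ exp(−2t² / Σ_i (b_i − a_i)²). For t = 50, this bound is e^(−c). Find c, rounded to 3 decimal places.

0.460

Σ(b_i − a_i)² = 135·1² + 145·4² + 104·9² = 10879.
c = 2t² / 10879 = 2·50² / 10879 = 0.4596.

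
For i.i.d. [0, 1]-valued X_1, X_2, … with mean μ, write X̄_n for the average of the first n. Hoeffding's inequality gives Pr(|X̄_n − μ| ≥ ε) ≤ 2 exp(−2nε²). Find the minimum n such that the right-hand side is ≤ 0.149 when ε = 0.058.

Require 2·exp(−2nε²) ≤ 0.149, i.e. 2nε² ≥ ln(2/0.149) = 2.596956.
So n ≥ 2.596956 / (2·0.058²) = 385.992.
The smallest integer n is 386.

386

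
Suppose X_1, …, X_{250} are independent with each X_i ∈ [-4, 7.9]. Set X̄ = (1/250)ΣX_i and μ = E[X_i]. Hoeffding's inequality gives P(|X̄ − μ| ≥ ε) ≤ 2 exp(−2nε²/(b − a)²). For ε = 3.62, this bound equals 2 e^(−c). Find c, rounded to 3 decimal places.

c = 2nε²/(b − a)² = 2·250·3.62² / 11.9² = 46.2693.

46.269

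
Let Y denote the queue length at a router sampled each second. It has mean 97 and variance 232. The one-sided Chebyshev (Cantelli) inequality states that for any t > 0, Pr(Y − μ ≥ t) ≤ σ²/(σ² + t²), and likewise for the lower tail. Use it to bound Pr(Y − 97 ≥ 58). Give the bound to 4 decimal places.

Here σ² = 232 and t = 58, so σ² + t² = 3596.
Cantelli's bound: 232/3596 = 0.0645.

0.0645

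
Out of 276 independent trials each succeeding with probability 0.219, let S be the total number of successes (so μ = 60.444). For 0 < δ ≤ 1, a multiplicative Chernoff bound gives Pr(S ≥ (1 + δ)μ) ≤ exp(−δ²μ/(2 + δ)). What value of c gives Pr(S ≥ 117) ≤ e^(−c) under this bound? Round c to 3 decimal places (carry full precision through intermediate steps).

18.026

Write 117 = (1 + δ)μ, so δ = 117/60.444 − 1 = 0.935676…
Then the exponent is δ²μ/(2 + δ) = (117 − μ)² / (μ·(2 + δ)) = 18.025862.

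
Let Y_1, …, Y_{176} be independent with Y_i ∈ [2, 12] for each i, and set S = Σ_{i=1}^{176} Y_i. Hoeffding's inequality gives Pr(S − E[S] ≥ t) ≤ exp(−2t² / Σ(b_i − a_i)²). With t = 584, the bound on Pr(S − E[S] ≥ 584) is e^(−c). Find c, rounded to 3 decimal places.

38.756

Σ(b_i − a_i)² = 176·(10)² = 17600.
c = 2t²/17600 = 2·584²/17600 = 38.7564.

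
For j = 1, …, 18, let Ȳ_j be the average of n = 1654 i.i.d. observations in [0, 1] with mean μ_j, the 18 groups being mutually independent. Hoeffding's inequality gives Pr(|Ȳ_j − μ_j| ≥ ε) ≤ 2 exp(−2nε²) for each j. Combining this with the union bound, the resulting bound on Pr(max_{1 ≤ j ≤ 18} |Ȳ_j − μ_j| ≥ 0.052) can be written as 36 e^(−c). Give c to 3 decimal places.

Union bound over the 18 events: Pr(max_{1 ≤ j ≤ 18} |Ȳ_j − μ_j| ≥ 0.052) ≤ 18·2·exp(−2nε²) = 36 exp(−2·1654·0.052²).
So c = 2·1654·0.052² = 8.9448.

8.945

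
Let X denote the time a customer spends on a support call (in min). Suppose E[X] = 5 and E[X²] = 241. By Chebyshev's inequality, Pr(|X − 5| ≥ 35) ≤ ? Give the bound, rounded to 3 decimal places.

0.176

Var(X) = E[X²] − (E[X])² = 241 − 25 = 216.
Chebyshev's inequality: Pr(|X − μ| ≥ t) ≤ Var(X)/t² = 216/1225 = 0.1763.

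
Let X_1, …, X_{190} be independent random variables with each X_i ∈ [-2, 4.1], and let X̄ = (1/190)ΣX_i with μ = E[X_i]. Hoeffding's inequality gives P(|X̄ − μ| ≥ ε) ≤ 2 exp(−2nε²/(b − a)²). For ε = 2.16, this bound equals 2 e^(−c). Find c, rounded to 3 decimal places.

47.647

c = 2nε²/(b − a)² = 2·190·2.16² / 6.1² = 47.6465.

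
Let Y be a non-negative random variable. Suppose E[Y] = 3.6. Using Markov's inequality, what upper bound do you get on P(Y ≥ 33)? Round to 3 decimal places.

0.109

Markov's inequality: for a non-negative random variable, P(Y ≥ a) ≤ E[Y]/a.
Here E[Y] = 3.6 and a = 33, so the bound is 3.6/33 = 0.1091.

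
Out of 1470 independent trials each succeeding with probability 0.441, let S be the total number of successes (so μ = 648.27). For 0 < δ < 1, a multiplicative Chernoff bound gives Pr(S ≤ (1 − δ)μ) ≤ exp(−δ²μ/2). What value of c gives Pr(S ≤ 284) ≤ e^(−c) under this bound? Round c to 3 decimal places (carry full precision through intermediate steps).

102.344

Write 284 = (1 − δ)μ, so δ = 1 − 284/648.27 = 0.5619109…
Then the exponent is δ²μ/2 = (μ − 284)²/(2μ) = 102.343648.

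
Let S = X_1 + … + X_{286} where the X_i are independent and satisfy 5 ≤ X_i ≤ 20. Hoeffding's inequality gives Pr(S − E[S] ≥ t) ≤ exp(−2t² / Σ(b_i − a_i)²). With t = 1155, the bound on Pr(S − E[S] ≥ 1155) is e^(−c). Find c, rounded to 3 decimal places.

41.462

Σ(b_i − a_i)² = 286·(15)² = 64350.
c = 2t²/64350 = 2·1155²/64350 = 41.4615.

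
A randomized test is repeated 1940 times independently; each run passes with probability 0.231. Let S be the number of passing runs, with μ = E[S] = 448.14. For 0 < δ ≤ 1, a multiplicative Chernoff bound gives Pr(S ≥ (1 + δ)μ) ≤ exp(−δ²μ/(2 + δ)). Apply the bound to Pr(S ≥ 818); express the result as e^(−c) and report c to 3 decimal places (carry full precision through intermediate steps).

Write 818 = (1 + δ)μ, so δ = 818/448.14 − 1 = 0.8253224…
Then the exponent is δ²μ/(2 + δ) = (818 − μ)² / (μ·(2 + δ)) = 108.042096.

108.042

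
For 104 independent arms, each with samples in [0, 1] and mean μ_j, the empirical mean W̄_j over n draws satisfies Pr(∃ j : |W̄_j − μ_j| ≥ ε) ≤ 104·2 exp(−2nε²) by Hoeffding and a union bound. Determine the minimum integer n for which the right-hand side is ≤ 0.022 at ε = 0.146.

215

Need 2·104·exp(−2nε²) ≤ 0.022, i.e. exp(−2nε²) ≤ 0.022/208.
So 2nε² ≥ ln(208/0.022) = 9.154251.
Hence n ≥ 9.154251/(2·0.146²) = 214.727.
The smallest integer n is 215.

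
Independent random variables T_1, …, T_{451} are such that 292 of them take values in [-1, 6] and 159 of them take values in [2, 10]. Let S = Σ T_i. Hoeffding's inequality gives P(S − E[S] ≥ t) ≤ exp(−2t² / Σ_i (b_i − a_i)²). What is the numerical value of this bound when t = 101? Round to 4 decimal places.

Σ(b_i − a_i)² = 292·7² + 159·8² = 24484.
Exponent = 2·101² / 24484 = 0.83328.
Bound = exp(−0.83328) = 0.43462.

0.4346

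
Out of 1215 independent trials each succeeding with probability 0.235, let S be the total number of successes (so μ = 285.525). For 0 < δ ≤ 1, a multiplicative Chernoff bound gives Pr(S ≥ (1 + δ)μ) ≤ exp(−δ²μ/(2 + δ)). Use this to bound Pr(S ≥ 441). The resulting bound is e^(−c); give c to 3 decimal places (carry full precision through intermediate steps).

33.271

Write 441 = (1 + δ)μ, so δ = 441/285.525 − 1 = 0.5445232…
Then the exponent is δ²μ/(2 + δ) = (441 − μ)² / (μ·(2 + δ)) = 33.271361.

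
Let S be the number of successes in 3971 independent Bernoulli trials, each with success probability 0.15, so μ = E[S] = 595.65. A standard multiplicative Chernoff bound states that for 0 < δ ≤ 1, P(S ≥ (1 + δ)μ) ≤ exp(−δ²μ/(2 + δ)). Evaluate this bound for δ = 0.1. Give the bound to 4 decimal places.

Exponent = δ²μ/(2 + δ) = 0.1²·595.65/2.1 = 2.8364.
Bound = exp(−2.8364) = 0.05863.

0.0586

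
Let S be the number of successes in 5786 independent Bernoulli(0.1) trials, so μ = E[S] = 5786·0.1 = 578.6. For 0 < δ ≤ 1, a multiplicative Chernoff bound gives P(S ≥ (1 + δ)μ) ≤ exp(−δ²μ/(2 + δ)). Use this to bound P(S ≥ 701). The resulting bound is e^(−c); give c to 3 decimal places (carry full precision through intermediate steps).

Write 701 = (1 + δ)μ, so δ = 701/578.6 − 1 = 0.2115451…
Then the exponent is δ²μ/(2 + δ) = (701 − μ)² / (μ·(2 + δ)) = 11.708159.

11.708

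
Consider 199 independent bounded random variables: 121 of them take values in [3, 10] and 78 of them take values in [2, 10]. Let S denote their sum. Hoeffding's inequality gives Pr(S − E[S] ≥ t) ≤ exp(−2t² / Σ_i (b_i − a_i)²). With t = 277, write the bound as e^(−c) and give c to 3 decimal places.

Σ(b_i − a_i)² = 121·7² + 78·8² = 10921.
c = 2t² / 10921 = 2·277² / 10921 = 14.0516.

14.052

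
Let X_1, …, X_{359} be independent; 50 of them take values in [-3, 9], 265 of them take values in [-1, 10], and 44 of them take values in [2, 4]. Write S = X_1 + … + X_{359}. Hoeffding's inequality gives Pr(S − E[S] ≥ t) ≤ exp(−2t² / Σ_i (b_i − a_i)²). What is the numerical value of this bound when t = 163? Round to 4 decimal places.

Σ(b_i − a_i)² = 50·12² + 265·11² + 44·2² = 39441.
Exponent = 2·163² / 39441 = 1.34728.
Bound = exp(−1.34728) = 0.25995.

0.2599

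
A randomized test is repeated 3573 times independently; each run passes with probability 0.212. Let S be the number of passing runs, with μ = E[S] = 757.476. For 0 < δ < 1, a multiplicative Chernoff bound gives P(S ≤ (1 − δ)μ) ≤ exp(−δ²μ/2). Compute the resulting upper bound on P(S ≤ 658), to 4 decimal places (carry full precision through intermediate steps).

Write 658 = (1 − δ)μ, so δ = 1 − 658/757.476 = 0.1313256…
Then the exponent is δ²μ/2 = (μ − 658)²/(2μ) = 6.531873.
Bound = exp(−6.531873) = 0.00146.

0.0015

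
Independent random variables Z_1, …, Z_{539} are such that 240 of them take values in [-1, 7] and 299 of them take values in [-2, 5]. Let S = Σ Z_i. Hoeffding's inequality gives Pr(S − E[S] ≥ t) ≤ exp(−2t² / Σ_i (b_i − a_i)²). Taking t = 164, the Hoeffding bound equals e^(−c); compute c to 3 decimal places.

Σ(b_i − a_i)² = 240·8² + 299·7² = 30011.
c = 2t² / 30011 = 2·164² / 30011 = 1.7924.

1.792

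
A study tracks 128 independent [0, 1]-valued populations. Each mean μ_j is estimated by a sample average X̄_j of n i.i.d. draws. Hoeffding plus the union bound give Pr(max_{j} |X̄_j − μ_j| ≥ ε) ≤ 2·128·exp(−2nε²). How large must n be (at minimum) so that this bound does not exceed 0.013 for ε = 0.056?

Need 2·128·exp(−2nε²) ≤ 0.013, i.e. exp(−2nε²) ≤ 0.013/256.
So 2nε² ≥ ln(256/0.013) = 9.887983.
Hence n ≥ 9.887983/(2·0.056²) = 1576.528.
The smallest integer n is 1577.

1577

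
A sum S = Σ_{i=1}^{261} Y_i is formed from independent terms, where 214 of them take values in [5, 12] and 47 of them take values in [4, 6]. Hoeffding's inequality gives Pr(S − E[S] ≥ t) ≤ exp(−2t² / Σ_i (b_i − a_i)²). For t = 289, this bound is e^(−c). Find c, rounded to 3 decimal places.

15.649

Σ(b_i − a_i)² = 214·7² + 47·2² = 10674.
c = 2t² / 10674 = 2·289² / 10674 = 15.6494.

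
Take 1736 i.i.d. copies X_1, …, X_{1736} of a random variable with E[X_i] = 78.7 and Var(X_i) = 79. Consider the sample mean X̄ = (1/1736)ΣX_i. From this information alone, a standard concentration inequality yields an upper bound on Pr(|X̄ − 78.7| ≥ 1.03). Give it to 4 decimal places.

With mean and variance of each term known, Chebyshev's inequality bounds the deviation of the sum (or sample mean).
Var(X̄) = Var(X_i)/n = 79/1736 = 0.045507.
Chebyshev: Pr(|X̄ − 78.7| ≥ 1.03) ≤ Var(X̄)/(1.03)² = 79/(1736·1.03²) = 0.0429.

0.0429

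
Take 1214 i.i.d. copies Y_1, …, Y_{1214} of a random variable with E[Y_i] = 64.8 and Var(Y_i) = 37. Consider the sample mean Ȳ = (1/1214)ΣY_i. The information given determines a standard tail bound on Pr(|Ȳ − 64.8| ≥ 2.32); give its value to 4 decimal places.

With mean and variance of each term known, Chebyshev's inequality bounds the deviation of the sum (or sample mean).
Var(Ȳ) = Var(Y_i)/n = 37/1214 = 0.030478.
Chebyshev: Pr(|Ȳ − 64.8| ≥ 2.32) ≤ Var(Ȳ)/(2.32)² = 37/(1214·2.32²) = 0.0057.

0.0057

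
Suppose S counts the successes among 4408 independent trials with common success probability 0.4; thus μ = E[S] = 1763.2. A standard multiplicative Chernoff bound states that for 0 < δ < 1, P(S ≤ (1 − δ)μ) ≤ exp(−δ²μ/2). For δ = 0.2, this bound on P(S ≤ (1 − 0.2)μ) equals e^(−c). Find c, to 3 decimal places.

c = δ²μ/2 = 0.2²·1763.2/2 = 35.2640.

35.264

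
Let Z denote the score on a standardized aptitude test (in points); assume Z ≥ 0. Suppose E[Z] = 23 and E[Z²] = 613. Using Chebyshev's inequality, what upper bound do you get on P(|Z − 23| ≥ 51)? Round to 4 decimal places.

Var(Z) = E[Z²] − (E[Z])² = 613 − 529 = 84.
Chebyshev's inequality: P(|Z − μ| ≥ t) ≤ Var(Z)/t² = 84/2601 = 0.0323.

0.0323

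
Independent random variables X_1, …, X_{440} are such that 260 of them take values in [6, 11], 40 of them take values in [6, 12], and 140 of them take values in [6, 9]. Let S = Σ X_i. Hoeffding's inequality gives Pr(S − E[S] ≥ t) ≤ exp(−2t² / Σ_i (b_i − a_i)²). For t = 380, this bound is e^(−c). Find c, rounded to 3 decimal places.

31.391

Σ(b_i − a_i)² = 260·5² + 40·6² + 140·3² = 9200.
c = 2t² / 9200 = 2·380² / 9200 = 31.3913.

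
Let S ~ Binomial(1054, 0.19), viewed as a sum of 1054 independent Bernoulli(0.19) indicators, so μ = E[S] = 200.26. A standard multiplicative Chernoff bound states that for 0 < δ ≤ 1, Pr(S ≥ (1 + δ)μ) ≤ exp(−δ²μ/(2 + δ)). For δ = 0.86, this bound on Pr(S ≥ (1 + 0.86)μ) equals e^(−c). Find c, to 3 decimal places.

c = δ²μ/(2 + δ) = 0.86²·200.26/(2 + 0.86) = 51.7875.

51.788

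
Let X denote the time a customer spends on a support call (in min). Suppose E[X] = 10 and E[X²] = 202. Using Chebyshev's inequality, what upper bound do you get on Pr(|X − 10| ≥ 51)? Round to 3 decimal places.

0.039

Var(X) = E[X²] − (E[X])² = 202 − 100 = 102.
Chebyshev's inequality: Pr(|X − μ| ≥ t) ≤ Var(X)/t² = 102/2601 = 0.0392.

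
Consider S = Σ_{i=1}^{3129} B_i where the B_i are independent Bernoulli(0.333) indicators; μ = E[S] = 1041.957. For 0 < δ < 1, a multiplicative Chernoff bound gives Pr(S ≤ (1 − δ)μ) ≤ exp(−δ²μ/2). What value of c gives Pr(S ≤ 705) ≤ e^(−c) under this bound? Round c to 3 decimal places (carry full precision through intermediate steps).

Write 705 = (1 − δ)μ, so δ = 1 − 705/1041.957 = 0.3233886…
Then the exponent is δ²μ/2 = (μ − 705)²/(2μ) = 54.484024.

54.484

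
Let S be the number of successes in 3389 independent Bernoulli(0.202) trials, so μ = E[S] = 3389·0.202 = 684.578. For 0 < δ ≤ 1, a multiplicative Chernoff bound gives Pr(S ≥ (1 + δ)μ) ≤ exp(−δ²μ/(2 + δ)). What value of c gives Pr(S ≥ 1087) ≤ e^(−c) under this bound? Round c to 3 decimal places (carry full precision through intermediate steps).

Write 1087 = (1 + δ)μ, so δ = 1087/684.578 − 1 = 0.5878395…
Then the exponent is δ²μ/(2 + δ) = (1087 − μ)² / (μ·(2 + δ)) = 91.411988.

91.412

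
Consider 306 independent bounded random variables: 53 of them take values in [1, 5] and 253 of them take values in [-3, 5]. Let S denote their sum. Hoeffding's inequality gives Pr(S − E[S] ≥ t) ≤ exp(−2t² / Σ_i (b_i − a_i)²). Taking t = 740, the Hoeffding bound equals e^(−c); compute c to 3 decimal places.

64.272

Σ(b_i − a_i)² = 53·4² + 253·8² = 17040.
c = 2t² / 17040 = 2·740² / 17040 = 64.2723.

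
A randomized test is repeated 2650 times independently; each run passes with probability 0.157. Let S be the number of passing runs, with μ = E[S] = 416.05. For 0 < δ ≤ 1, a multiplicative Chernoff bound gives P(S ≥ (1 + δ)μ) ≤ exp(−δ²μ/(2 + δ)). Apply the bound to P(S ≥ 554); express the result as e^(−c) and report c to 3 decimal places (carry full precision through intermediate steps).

Write 554 = (1 + δ)μ, so δ = 554/416.05 − 1 = 0.3315707…
Then the exponent is δ²μ/(2 + δ) = (554 − μ)² / (μ·(2 + δ)) = 19.617754.

19.618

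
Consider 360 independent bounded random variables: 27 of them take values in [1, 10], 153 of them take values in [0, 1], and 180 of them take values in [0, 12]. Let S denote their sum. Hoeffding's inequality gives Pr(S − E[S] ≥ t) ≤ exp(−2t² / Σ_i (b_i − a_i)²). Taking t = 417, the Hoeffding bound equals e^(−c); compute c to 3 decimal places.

12.306

Σ(b_i − a_i)² = 27·9² + 153·1² + 180·12² = 28260.
c = 2t² / 28260 = 2·417² / 28260 = 12.3064.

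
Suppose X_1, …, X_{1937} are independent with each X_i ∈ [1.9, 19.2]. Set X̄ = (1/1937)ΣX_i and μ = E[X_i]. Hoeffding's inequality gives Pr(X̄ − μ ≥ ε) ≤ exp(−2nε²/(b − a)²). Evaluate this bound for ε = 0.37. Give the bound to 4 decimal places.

0.1700

Exponent: 2nε²/(b − a)² = 2·1937·0.37² / 17.3² = 1.77203.
Bound = exp(−1.77203) = 0.16999.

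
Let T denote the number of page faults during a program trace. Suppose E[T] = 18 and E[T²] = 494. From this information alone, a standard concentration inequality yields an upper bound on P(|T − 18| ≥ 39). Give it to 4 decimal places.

0.1118

The first two moments determine the variance, so Chebyshev's inequality is the sharpest standard bound available.
Var(T) = E[T²] − (E[T])² = 494 − 324 = 170.
Chebyshev's inequality: P(|T − μ| ≥ t) ≤ Var(T)/t² = 170/1521 = 0.1118.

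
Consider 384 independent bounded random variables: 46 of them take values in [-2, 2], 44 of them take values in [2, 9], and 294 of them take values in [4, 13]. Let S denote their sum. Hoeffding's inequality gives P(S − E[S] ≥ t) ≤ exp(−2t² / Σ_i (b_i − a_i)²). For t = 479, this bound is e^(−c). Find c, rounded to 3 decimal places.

Σ(b_i − a_i)² = 46·4² + 44·7² + 294·9² = 26706.
c = 2t² / 26706 = 2·479² / 26706 = 17.1827.

17.183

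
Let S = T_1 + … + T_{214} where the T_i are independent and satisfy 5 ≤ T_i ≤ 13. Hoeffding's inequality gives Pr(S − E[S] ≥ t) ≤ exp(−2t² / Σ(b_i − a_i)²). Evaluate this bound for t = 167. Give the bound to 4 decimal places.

Σ(b_i − a_i)² = 214·(8)² = 13696.
Exponent = 2·167²/13696 = 4.0726.
Bound = exp(−4.0726) = 0.01703.

0.0170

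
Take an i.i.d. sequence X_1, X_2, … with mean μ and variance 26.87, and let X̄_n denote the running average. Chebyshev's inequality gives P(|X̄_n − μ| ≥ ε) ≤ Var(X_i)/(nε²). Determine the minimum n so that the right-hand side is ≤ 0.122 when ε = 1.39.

Require 26.87/(n·1.39²) ≤ 0.122, i.e. n ≥ 26.87/(0.122·1.39²) = 113.993.
The smallest integer n is 114.

114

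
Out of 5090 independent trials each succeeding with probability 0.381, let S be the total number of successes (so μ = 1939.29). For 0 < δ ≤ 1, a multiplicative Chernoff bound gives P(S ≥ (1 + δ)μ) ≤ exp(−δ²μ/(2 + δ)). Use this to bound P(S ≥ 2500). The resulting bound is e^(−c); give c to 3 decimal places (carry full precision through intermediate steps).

Write 2500 = (1 + δ)μ, so δ = 2500/1939.29 − 1 = 0.2891316…
Then the exponent is δ²μ/(2 + δ) = (2500 − μ)² / (μ·(2 + δ)) = 70.821168.

70.821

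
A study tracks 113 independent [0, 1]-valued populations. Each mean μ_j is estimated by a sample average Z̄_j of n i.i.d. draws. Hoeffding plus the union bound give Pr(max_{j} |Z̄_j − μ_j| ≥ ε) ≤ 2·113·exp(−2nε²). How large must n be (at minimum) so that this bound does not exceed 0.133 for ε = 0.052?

1376

Need 2·113·exp(−2nε²) ≤ 0.133, i.e. exp(−2nε²) ≤ 0.133/226.
So 2nε² ≥ ln(226/0.133) = 7.437941.
Hence n ≥ 7.437941/(2·0.052²) = 1375.359.
The smallest integer n is 1376.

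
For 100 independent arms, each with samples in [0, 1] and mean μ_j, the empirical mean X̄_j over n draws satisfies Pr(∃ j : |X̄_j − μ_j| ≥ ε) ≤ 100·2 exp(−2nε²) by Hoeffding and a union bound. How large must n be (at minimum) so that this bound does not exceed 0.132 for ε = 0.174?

Need 2·100·exp(−2nε²) ≤ 0.132, i.e. exp(−2nε²) ≤ 0.132/200.
So 2nε² ≥ ln(200/0.132) = 7.323271.
Hence n ≥ 7.323271/(2·0.174²) = 120.942.
The smallest integer n is 121.

121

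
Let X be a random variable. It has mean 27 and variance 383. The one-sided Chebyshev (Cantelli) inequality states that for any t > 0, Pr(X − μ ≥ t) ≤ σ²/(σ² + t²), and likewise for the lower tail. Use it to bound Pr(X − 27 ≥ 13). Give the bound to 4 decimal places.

0.6938

Here σ² = 383 and t = 13, so σ² + t² = 552.
Cantelli's bound: 383/552 = 0.6938.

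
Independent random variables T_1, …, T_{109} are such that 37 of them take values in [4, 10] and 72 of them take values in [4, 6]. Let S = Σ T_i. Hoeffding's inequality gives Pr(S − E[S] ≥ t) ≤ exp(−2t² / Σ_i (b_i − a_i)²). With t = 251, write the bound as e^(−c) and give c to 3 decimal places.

Σ(b_i − a_i)² = 37·6² + 72·2² = 1620.
c = 2t² / 1620 = 2·251² / 1620 = 77.7790.

77.779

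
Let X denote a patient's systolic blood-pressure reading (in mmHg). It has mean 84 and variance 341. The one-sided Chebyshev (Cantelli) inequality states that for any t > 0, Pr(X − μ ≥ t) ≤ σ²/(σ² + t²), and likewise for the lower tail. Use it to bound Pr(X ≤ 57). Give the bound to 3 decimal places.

0.319

Here σ² = 341 and t = 27, so σ² + t² = 1070.
Cantelli's bound: 341/1070 = 0.3187.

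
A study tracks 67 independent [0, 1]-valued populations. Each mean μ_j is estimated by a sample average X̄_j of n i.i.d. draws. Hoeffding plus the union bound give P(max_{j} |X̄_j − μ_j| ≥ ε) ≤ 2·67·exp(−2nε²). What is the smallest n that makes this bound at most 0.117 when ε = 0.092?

417

Need 2·67·exp(−2nε²) ≤ 0.117, i.e. exp(−2nε²) ≤ 0.117/134.
So 2nε² ≥ ln(134/0.117) = 7.043421.
Hence n ≥ 7.043421/(2·0.092²) = 416.081.
The smallest integer n is 417.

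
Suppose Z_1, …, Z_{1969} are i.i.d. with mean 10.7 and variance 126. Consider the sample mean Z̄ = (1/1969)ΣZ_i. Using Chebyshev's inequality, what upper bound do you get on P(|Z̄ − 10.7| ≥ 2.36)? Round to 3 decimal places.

0.011

Var(Z̄) = Var(Z_i)/n = 126/1969 = 0.063992.
Chebyshev: P(|Z̄ − 10.7| ≥ 2.36) ≤ Var(Z̄)/(2.36)² = 126/(1969·2.36²) = 0.0115.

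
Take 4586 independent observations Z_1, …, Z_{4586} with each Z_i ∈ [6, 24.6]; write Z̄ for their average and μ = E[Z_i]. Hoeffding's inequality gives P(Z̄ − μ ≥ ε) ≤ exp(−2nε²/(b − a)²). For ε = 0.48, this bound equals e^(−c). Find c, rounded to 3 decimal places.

6.108

c = 2nε²/(b − a)² = 2·4586·0.48² / 18.6² = 6.1083.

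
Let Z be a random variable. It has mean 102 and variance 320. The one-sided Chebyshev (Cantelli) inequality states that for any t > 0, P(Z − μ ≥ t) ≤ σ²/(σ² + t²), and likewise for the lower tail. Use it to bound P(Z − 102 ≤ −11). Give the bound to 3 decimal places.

Here σ² = 320 and t = 11, so σ² + t² = 441.
Cantelli's bound: 320/441 = 0.7256.

0.726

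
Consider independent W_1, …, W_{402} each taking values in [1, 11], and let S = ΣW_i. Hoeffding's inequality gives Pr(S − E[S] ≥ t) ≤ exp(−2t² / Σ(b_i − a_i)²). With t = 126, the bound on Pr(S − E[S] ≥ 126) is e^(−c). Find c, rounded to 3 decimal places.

Σ(b_i − a_i)² = 402·(10)² = 40200.
c = 2t²/40200 = 2·126²/40200 = 0.7899.

0.790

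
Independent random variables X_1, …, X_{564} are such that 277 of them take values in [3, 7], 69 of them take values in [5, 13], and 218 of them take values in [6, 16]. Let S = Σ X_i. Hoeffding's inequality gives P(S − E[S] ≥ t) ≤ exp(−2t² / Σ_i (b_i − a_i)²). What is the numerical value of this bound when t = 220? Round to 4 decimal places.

Σ(b_i − a_i)² = 277·4² + 69·8² + 218·10² = 30648.
Exponent = 2·220² / 30648 = 3.15844.
Bound = exp(−3.15844) = 0.04249.

0.0425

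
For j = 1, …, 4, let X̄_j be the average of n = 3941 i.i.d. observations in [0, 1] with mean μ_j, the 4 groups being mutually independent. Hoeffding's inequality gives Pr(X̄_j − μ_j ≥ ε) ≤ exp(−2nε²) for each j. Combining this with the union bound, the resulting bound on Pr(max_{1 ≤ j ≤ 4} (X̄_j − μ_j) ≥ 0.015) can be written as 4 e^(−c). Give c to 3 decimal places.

1.773

Union bound over the 4 events: Pr(max_{1 ≤ j ≤ 4} (X̄_j − μ_j) ≥ 0.015) ≤ 4·exp(−2nε²) = 4 exp(−2·3941·0.015²).
So c = 2·3941·0.015² = 1.7734.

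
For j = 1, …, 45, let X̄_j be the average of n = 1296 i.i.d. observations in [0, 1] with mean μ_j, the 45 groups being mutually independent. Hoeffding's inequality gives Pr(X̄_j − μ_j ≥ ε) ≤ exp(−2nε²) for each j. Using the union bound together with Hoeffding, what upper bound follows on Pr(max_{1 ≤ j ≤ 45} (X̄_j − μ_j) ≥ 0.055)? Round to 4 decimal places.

Per-experiment Hoeffding bound: exp(−2·1296·0.055²) = exp(−7.84080) = 0.00039335.
Union bound over 45 events: 45·0.00039335 = 0.01770.

0.0177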